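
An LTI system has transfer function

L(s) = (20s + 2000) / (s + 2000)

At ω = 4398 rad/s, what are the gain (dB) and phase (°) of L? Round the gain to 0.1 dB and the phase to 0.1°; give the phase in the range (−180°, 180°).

Substitute s = j4398:
Numerator: 20(j4398) + 2000 = 2000 + j87960
Denominator: (j4398) + 2000 = 2000 + j4398
|N| = √(2000² + 87960²) ≈ 87983, ∠N ≈ 88.70°
|D| = √(2000² + 4398²) ≈ 4831.4, ∠D ≈ 65.55°
|L| = 87983 / 4831.4 ≈ 18.211
Gain = 20 log₁₀(18.211) ≈ 25.21 dB
∠L = 88.70° − 65.55° = 23.15°

25.2 dB, 23.2°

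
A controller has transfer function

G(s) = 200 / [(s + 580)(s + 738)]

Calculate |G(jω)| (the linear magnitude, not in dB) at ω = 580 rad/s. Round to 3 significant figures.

0.000260

At s = jω = j580:
pole (s+580): 580 + j580 → |·| = √(580²+580²) = √672800 ≈ 820.24, ∠ = arctan(580/580) ≈ 45.00°
pole (s+738): 738 + j580 → |·| = √(738²+580²) = √881044 ≈ 938.64, ∠ = arctan(580/738) ≈ 38.16°
|G| = 200 / 7.6991e+05 ≈ 0.00025977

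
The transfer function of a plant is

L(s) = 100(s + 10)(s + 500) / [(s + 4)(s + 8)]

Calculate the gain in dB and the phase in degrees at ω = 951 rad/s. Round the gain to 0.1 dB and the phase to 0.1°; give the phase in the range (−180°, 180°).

At s = jω = j951:
zero (s+10): 10 + j951 → |·| = √(10²+951²) = √904501 ≈ 951.05, ∠ = arctan(951/10) ≈ 89.40°
zero (s+500): 500 + j951 → |·| = √(500²+951²) = √1154401 ≈ 1074.4, ∠ = arctan(951/500) ≈ 62.27°
pole (s+4): 4 + j951 → |·| = √(4²+951²) = √904417 ≈ 951.01, ∠ = arctan(951/4) ≈ 89.76°
pole (s+8): 8 + j951 → |·| = √(8²+951²) = √904465 ≈ 951.03, ∠ = arctan(951/8) ≈ 89.52°
|L| = 100 · 1.0218e+06 / 9.0444e+05 ≈ 112.98
Gain = 20 log₁₀(112.98) ≈ 41.06 dB
∠L = 151.67° − 179.28° = -27.61°

41.1 dB, -27.6°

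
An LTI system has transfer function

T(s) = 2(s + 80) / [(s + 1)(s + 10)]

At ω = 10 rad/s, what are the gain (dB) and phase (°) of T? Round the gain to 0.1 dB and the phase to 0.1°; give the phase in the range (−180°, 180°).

At s = jω = j10:
zero (s+80): 80 + j10 → |·| = √(80²+10²) = √6500 ≈ 80.623, ∠ = arctan(10/80) ≈ 7.13°
pole (s+1): 1 + j10 → |·| = √(1²+10²) = √101 ≈ 10.05, ∠ = arctan(10/1) ≈ 84.29°
pole (s+10): 10 + j10 → |·| = √(10²+10²) = √200 ≈ 14.142, ∠ = arctan(10/10) ≈ 45.00°
|T| = 2 · 80.623 / 142.13 ≈ 1.1345
Gain = 20 log₁₀(1.1345) ≈ 1.10 dB
∠T = 7.13° − 129.29° = -122.16°

1.1 dB, -122.2°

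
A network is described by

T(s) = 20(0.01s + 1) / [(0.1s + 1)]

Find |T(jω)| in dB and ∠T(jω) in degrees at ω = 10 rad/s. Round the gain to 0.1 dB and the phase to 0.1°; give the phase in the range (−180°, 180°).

At ω = 10 rad/s:
zero (1 + j10·0.01) = 1 + j0.1 → |·| ≈ 1.005, ∠ ≈ 5.71°
pole (1 + j10·0.1) = 1 + j1 → |·| ≈ 1.4142, ∠ ≈ 45.00°
|T| = 20 · 1.005 / (1.4142) ≈ 14.213
Gain = 20 log₁₀(14.213) ≈ 23.05 dB
∠T = (5.71°) − (45.00°) = -39.29°

23.1 dB, -39.3°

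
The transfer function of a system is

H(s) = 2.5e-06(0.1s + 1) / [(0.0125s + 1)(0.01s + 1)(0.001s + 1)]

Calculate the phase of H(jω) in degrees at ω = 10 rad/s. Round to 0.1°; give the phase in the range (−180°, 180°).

At ω = 10 rad/s:
zero (1 + j10·0.1) = 1 + j1 → |·| ≈ 1.4142, ∠ ≈ 45.00°
pole (1 + j10·0.0125) = 1 + j0.125 → |·| ≈ 1.0078, ∠ ≈ 7.13°
pole (1 + j10·0.01) = 1 + j0.1 → |·| ≈ 1.005, ∠ ≈ 5.71°
pole (1 + j10·0.001) = 1 + j0.01 → |·| ≈ 1, ∠ ≈ 0.57°
∠H = (45.00°) − (7.13° + 5.71° + 0.57°) = 31.59°

31.6°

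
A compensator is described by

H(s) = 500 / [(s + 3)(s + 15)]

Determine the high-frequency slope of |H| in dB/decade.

Each pole contributes −20 dB/decade at high frequency; each zero contributes +20 dB/decade.
Net: 0 zero(s) − 2 pole(s) → -40 dB/decade.

-40 dB/decade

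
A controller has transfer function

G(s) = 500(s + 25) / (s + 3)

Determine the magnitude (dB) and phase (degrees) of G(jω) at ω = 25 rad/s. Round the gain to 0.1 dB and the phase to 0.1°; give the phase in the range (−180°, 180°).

56.9 dB, -38.2°

At s = jω = j25:
zero (s+25): 25 + j25 → |·| = √(25²+25²) = √1250 ≈ 35.355, ∠ = arctan(25/25) ≈ 45.00°
pole (s+3): 3 + j25 → |·| = √(3²+25²) = √634 ≈ 25.179, ∠ = arctan(25/3) ≈ 83.16°
|G| = 500 · 35.355 / 25.179 ≈ 702.07
Gain = 20 log₁₀(702.07) ≈ 56.93 dB
∠G = 45.00° − 83.16° = -38.16°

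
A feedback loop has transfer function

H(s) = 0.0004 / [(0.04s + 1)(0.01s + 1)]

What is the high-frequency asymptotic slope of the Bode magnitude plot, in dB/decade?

Each pole contributes −20 dB/decade at high frequency; each zero contributes +20 dB/decade.
Net: 0 zero(s) − 2 pole(s) → -40 dB/decade.

-40 dB/decade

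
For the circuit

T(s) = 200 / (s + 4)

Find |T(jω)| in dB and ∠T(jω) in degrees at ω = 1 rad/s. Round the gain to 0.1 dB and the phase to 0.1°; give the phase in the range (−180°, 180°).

Substitute s = j1:
Numerator: 200 = 200 + j0
Denominator: (j1) + 4 = 4 + j1
|N| = √(200² + 0²) ≈ 200, ∠N ≈ 0.00°
|D| = √(4² + 1²) ≈ 4.1231, ∠D ≈ 14.04°
|T| = 200 / 4.1231 ≈ 48.507
Gain = 20 log₁₀(48.507) ≈ 33.72 dB
∠T = 0.00° − 14.04° = -14.04°

33.7 dB, -14.0°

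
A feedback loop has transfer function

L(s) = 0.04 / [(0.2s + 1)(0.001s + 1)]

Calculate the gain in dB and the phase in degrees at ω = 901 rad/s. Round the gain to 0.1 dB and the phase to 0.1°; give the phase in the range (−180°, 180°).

-75.7 dB, -131.7°

At ω = 901 rad/s:
pole (1 + j901·0.2) = 1 + j180.2 → |·| ≈ 180.2, ∠ ≈ 89.68°
pole (1 + j901·0.001) = 1 + j0.901 → |·| ≈ 1.346, ∠ ≈ 42.02°
|L| = 0.04 · 1 / (180.2 · 1.346) ≈ 0.00016491
Gain = 20 log₁₀(0.00016491) ≈ -75.66 dB
∠L = (0°) − (89.68° + 42.02°) = -131.70°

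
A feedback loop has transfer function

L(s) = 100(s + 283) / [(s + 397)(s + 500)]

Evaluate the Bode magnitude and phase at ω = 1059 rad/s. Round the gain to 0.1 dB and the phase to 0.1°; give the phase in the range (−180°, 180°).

At s = jω = j1059:
zero (s+283): 283 + j1059 → |·| = √(283²+1059²) = √1201570 ≈ 1096.2, ∠ = arctan(1059/283) ≈ 75.04°
pole (s+397): 397 + j1059 → |·| = √(397²+1059²) = √1279090 ≈ 1131, ∠ = arctan(1059/397) ≈ 69.45°
pole (s+500): 500 + j1059 → |·| = √(500²+1059²) = √1371481 ≈ 1171.1, ∠ = arctan(1059/500) ≈ 64.73°
|L| = 100 · 1096.2 / 1.3245e+06 ≈ 0.082763
Gain = 20 log₁₀(0.082763) ≈ -21.64 dB
∠L = 75.04° − 134.18° = -59.14°

-21.6 dB, -59.1°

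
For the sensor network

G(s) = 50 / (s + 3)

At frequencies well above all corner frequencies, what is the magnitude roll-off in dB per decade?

-20 dB/decade

Each pole contributes −20 dB/decade at high frequency; each zero contributes +20 dB/decade.
Net: 0 zero(s) − 1 pole(s) → -20 dB/decade.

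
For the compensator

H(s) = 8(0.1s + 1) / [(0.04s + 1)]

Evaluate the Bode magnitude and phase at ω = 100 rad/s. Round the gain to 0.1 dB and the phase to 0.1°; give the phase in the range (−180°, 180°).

At ω = 100 rad/s:
zero (1 + j100·0.1) = 1 + j10 → |·| ≈ 10.05, ∠ ≈ 84.29°
pole (1 + j100·0.04) = 1 + j4 → |·| ≈ 4.1231, ∠ ≈ 75.96°
|H| = 8 · 10.05 / (4.1231) ≈ 19.5
Gain = 20 log₁₀(19.5) ≈ 25.80 dB
∠H = (84.29°) − (75.96°) = 8.33°

25.8 dB, 8.3°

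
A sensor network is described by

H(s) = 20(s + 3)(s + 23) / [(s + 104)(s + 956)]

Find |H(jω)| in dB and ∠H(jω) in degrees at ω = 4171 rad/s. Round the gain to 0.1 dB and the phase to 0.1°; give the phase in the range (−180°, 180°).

25.8 dB, 14.0°

At s = jω = j4171:
zero (s+3): 3 + j4171 → |·| = √(3²+4171²) = √17397250 ≈ 4171, ∠ = arctan(4171/3) ≈ 89.96°
zero (s+23): 23 + j4171 → |·| = √(23²+4171²) = √17397770 ≈ 4171.1, ∠ = arctan(4171/23) ≈ 89.68°
pole (s+104): 104 + j4171 → |·| = √(104²+4171²) = √17408057 ≈ 4172.3, ∠ = arctan(4171/104) ≈ 88.57°
pole (s+956): 956 + j4171 → |·| = √(956²+4171²) = √18311177 ≈ 4279.2, ∠ = arctan(4171/956) ≈ 77.09°
|H| = 20 · 1.7398e+07 / 1.7854e+07 ≈ 19.489
Gain = 20 log₁₀(19.489) ≈ 25.80 dB
∠H = 179.64° − 165.66° = 13.98°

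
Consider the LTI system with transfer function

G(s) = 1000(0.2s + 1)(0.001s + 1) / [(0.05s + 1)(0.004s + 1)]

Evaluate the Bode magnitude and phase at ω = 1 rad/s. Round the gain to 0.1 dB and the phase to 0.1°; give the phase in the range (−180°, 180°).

60.2 dB, 8.3°

At ω = 1 rad/s:
zero (1 + j1·0.2) = 1 + j0.2 → |·| ≈ 1.0198, ∠ ≈ 11.31°
zero (1 + j1·0.001) = 1 + j0.001 → |·| ≈ 1, ∠ ≈ 0.06°
pole (1 + j1·0.05) = 1 + j0.05 → |·| ≈ 1.0012, ∠ ≈ 2.86°
pole (1 + j1·0.004) = 1 + j0.004 → |·| ≈ 1, ∠ ≈ 0.23°
|G| = 1000 · 1.0198 · 1 / (1.0012 · 1) ≈ 1018.6
Gain = 20 log₁₀(1018.6) ≈ 60.16 dB
∠G = (11.31° + 0.06°) − (2.86° + 0.23°) = 8.28°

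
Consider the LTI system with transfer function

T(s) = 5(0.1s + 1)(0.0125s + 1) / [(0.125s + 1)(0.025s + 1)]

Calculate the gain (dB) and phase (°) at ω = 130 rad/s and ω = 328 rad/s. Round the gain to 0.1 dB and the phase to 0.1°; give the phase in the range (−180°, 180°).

At ω = 130 rad/s:
zero (1 + j130·0.1) = 1 + j13 → |·| ≈ 13.038, ∠ ≈ 85.60°
zero (1 + j130·0.0125) = 1 + j1.625 → |·| ≈ 1.908, ∠ ≈ 58.39°
pole (1 + j130·0.125) = 1 + j16.25 → |·| ≈ 16.281, ∠ ≈ 86.48°
pole (1 + j130·0.025) = 1 + j3.25 → |·| ≈ 3.4004, ∠ ≈ 72.90°
|T| = 5 · 13.038 · 1.908 / (16.281 · 3.4004) ≈ 2.2467
Gain = 20 log₁₀(2.2467) ≈ 7.03 dB
∠T = (85.60° + 58.39°) − (86.48° + 72.90°) = -15.39°

At ω = 328 rad/s:
zero (1 + j328·0.1) = 1 + j32.8 → |·| ≈ 32.815, ∠ ≈ 88.25°
zero (1 + j328·0.0125) = 1 + j4.1 → |·| ≈ 4.2202, ∠ ≈ 76.29°
pole (1 + j328·0.125) = 1 + j41 → |·| ≈ 41.012, ∠ ≈ 88.60°
pole (1 + j328·0.025) = 1 + j8.2 → |·| ≈ 8.2608, ∠ ≈ 83.05°
|T| = 5 · 32.815 · 4.2202 / (41.012 · 8.2608) ≈ 2.0438
Gain = 20 log₁₀(2.0438) ≈ 6.21 dB
∠T = (88.25° + 76.29°) − (88.60° + 83.05°) = -7.11°

ω = 130: 7.0 dB, -15.4°; ω = 328: 6.2 dB, -7.1°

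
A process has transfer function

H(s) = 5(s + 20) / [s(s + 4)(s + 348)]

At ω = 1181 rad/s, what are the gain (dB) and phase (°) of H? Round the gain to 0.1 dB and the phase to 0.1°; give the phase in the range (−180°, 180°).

At s = jω = j1181:
zero (s+20): 20 + j1181 → |·| = √(20²+1181²) = √1395161 ≈ 1181.2, ∠ = arctan(1181/20) ≈ 89.03°
pole (s+4): 4 + j1181 → |·| = √(4²+1181²) = √1394777 ≈ 1181, ∠ = arctan(1181/4) ≈ 89.81°
pole (s+348): 348 + j1181 → |·| = √(348²+1181²) = √1515865 ≈ 1231.2, ∠ = arctan(1181/348) ≈ 73.58°
pole at origin: |s| = 1181, ∠ = 90.00° (in denominator)
|H| = 5 · 1181.2 / 1.7172e+09 ≈ 3.4393e-06
Gain = 20 log₁₀(3.4393e-06) ≈ -109.27 dB
∠H = 89.03° − 253.39° = -164.36°

-109.3 dB, -164.4°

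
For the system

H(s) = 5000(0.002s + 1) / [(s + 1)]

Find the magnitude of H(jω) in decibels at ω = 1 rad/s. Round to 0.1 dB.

71.0 dB

At ω = 1 rad/s:
zero (1 + j1·0.002) = 1 + j0.002 → |·| ≈ 1, ∠ ≈ 0.11°
pole (1 + j1·1) = 1 + j1 → |·| ≈ 1.4142, ∠ ≈ 45.00°
|H| = 5000 · 1 / (1.4142) ≈ 3535.6
Gain = 20 log₁₀(3535.6) ≈ 70.97 dB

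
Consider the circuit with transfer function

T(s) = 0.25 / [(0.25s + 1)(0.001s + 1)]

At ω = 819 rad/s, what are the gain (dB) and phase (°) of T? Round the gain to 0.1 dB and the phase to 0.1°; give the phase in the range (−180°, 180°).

At ω = 819 rad/s:
pole (1 + j819·0.25) = 1 + j204.75 → |·| ≈ 204.75, ∠ ≈ 89.72°
pole (1 + j819·0.001) = 1 + j0.819 → |·| ≈ 1.2926, ∠ ≈ 39.32°
|T| = 0.25 · 1 / (204.75 · 1.2926) ≈ 0.00094461
Gain = 20 log₁₀(0.00094461) ≈ -60.49 dB
∠T = (0°) − (89.72° + 39.32°) = -129.04°

-60.5 dB, -129.0°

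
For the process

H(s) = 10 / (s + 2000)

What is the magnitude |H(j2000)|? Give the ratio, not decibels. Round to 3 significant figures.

0.00354

Substitute s = j2000:
Numerator: 10 = 10 + j0
Denominator: (j2000) + 2000 = 2000 + j2000
|N| = √(10² + 0²) ≈ 10, ∠N ≈ 0.00°
|D| = √(2000² + 2000²) ≈ 2828.4, ∠D ≈ 45.00°
|H| = 10 / 2828.4 ≈ 0.0035356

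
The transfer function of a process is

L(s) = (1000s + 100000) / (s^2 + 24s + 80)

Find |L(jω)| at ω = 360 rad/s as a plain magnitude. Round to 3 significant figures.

2.88

Substitute s = j360:
Numerator: 1000(j360) + 100000 = 100000 + j360000
Denominator: (j360)^2 + 24(j360) + 80 = -129520 + j8640
|N| = √(100000² + 360000²) ≈ 3.7363e+05, ∠N ≈ 74.48°
|D| = √(129520² + 8640²) ≈ 1.2981e+05, ∠D ≈ 176.18°
|L| = 3.7363e+05 / 1.2981e+05 ≈ 2.8783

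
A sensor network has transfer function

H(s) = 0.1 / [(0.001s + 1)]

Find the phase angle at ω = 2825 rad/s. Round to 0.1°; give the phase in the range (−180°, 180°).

-70.5°

At ω = 2825 rad/s:
pole (1 + j2825·0.001) = 1 + j2.825 → |·| ≈ 2.9968, ∠ ≈ 70.51°
∠H = (0°) − (70.51°) = -70.51°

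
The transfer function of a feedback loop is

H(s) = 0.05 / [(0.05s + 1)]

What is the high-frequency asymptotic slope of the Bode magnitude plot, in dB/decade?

-20 dB/decade

Each pole contributes −20 dB/decade at high frequency; each zero contributes +20 dB/decade.
Net: 0 zero(s) − 1 pole(s) → -20 dB/decade.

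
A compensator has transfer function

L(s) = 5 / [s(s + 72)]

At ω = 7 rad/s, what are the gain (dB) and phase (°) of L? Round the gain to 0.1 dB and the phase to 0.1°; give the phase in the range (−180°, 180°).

-40.1 dB, -95.6°

At s = jω = j7:
pole (s+72): 72 + j7 → |·| = √(72²+7²) = √5233 ≈ 72.339, ∠ = arctan(7/72) ≈ 5.55°
pole at origin: |s| = 7, ∠ = 90.00° (in denominator)
|L| = 5 / 506.37 ≈ 0.0098742
Gain = 20 log₁₀(0.0098742) ≈ -40.11 dB
∠L = 0.00° − 95.55° = -95.55°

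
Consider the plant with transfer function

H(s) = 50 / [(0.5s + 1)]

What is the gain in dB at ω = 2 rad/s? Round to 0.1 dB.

31.0 dB

At ω = 2 rad/s:
pole (1 + j2·0.5) = 1 + j1 → |·| ≈ 1.4142, ∠ ≈ 45.00°
|H| = 50 · 1 / (1.4142) ≈ 35.356
Gain = 20 log₁₀(35.356) ≈ 30.97 dB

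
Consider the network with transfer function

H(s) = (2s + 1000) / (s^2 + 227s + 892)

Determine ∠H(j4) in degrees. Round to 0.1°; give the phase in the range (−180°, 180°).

Substitute s = j4:
Numerator: 2(j4) + 1000 = 1000 + j8
Denominator: (j4)^2 + 227(j4) + 892 = 876 + j908
|N| = √(1000² + 8²) ≈ 1000, ∠N ≈ 0.46°
|D| = √(876² + 908²) ≈ 1261.7, ∠D ≈ 46.03°
∠H = 0.46° − 46.03° = -45.57°

-45.6°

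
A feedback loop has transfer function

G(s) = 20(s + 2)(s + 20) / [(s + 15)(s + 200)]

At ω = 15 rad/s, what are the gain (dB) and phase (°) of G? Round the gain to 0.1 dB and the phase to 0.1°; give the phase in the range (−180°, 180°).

5.0 dB, 70.0°

At s = jω = j15:
zero (s+2): 2 + j15 → |·| = √(2²+15²) = √229 ≈ 15.133, ∠ = arctan(15/2) ≈ 82.41°
zero (s+20): 20 + j15 → |·| = √(20²+15²) = √625 ≈ 25, ∠ = arctan(15/20) ≈ 36.87°
pole (s+15): 15 + j15 → |·| = √(15²+15²) = √450 ≈ 21.213, ∠ = arctan(15/15) ≈ 45.00°
pole (s+200): 200 + j15 → |·| = √(200²+15²) = √40225 ≈ 200.56, ∠ = arctan(15/200) ≈ 4.29°
|G| = 20 · 378.32 / 4254.5 ≈ 1.7784
Gain = 20 log₁₀(1.7784) ≈ 5.00 dB
∠G = 119.28° − 49.29° = 69.99°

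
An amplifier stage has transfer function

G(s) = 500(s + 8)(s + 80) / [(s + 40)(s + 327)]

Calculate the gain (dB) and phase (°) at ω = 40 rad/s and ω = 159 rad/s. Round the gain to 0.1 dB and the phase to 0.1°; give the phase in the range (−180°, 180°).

ω = 40: 39.8 dB, 53.3°; ω = 159: 47.5 dB, 48.6°

At s = jω = j40:
zero (s+8): 8 + j40 → |·| = √(8²+40²) = √1664 ≈ 40.792, ∠ = arctan(40/8) ≈ 78.69°
zero (s+80): 80 + j40 → |·| = √(80²+40²) = √8000 ≈ 89.443, ∠ = arctan(40/80) ≈ 26.57°
pole (s+40): 40 + j40 → |·| = √(40²+40²) = √3200 ≈ 56.569, ∠ = arctan(40/40) ≈ 45.00°
pole (s+327): 327 + j40 → |·| = √(327²+40²) = √108529 ≈ 329.44, ∠ = arctan(40/327) ≈ 6.97°
|G| = 500 · 3648.6 / 18636 ≈ 97.891
Gain = 20 log₁₀(97.891) ≈ 39.81 dB
∠G = 105.26° − 51.97° = 53.29°

At s = jω = j159:
zero (s+8): 8 + j159 → |·| = √(8²+159²) = √25345 ≈ 159.2, ∠ = arctan(159/8) ≈ 87.12°
zero (s+80): 80 + j159 → |·| = √(80²+159²) = √31681 ≈ 177.99, ∠ = arctan(159/80) ≈ 63.29°
pole (s+40): 40 + j159 → |·| = √(40²+159²) = √26881 ≈ 163.95, ∠ = arctan(159/40) ≈ 75.88°
pole (s+327): 327 + j159 → |·| = √(327²+159²) = √132210 ≈ 363.61, ∠ = arctan(159/327) ≈ 25.93°
|G| = 500 · 28336 / 59614 ≈ 237.66
Gain = 20 log₁₀(237.66) ≈ 47.52 dB
∠G = 150.41° − 101.81° = 48.60°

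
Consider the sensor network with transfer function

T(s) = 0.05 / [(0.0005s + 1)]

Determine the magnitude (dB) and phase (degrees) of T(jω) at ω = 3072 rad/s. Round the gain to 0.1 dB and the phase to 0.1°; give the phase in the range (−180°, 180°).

At ω = 3072 rad/s:
pole (1 + j3072·0.0005) = 1 + j1.536 → |·| ≈ 1.8328, ∠ ≈ 56.93°
|T| = 0.05 · 1 / (1.8328) ≈ 0.027281
Gain = 20 log₁₀(0.027281) ≈ -31.28 dB
∠T = (0°) − (56.93°) = -56.93°

-31.3 dB, -56.9°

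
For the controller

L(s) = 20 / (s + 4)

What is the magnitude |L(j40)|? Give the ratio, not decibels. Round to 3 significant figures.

At s = jω = j40:
pole (s+4): 4 + j40 → |·| = √(4²+40²) = √1616 ≈ 40.2, ∠ = arctan(40/4) ≈ 84.29°
|L| = 20 / 40.2 ≈ 0.49751

0.498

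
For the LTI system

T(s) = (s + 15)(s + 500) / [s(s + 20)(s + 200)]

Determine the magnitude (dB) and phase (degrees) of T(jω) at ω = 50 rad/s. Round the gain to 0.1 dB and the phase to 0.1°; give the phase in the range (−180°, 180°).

-26.5 dB, -93.2°

At s = jω = j50:
zero (s+15): 15 + j50 → |·| = √(15²+50²) = √2725 ≈ 52.202, ∠ = arctan(50/15) ≈ 73.30°
zero (s+500): 500 + j50 → |·| = √(500²+50²) = √252500 ≈ 502.49, ∠ = arctan(50/500) ≈ 5.71°
pole (s+20): 20 + j50 → |·| = √(20²+50²) = √2900 ≈ 53.852, ∠ = arctan(50/20) ≈ 68.20°
pole (s+200): 200 + j50 → |·| = √(200²+50²) = √42500 ≈ 206.16, ∠ = arctan(50/200) ≈ 14.04°
pole at origin: |s| = 50, ∠ = 90.00° (in denominator)
|T| = 1 · 26231 / 5.5511e+05 ≈ 0.047254
Gain = 20 log₁₀(0.047254) ≈ -26.51 dB
∠T = 79.01° − 172.24° = -93.23°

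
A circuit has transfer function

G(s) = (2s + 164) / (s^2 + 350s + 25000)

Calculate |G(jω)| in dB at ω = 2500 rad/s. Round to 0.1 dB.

-62.0 dB

Substitute s = j2500:
Numerator: 2(j2500) + 164 = 164 + j5000
Denominator: (j2500)^2 + 350(j2500) + 25000 = -6225000 + j875000
|N| = √(164² + 5000²) ≈ 5002.7, ∠N ≈ 88.12°
|D| = √(6225000² + 875000²) ≈ 6.2862e+06, ∠D ≈ 172.00°
|G| = 5002.7 / 6.2862e+06 ≈ 0.00079582
Gain = 20 log₁₀(0.00079582) ≈ -61.98 dB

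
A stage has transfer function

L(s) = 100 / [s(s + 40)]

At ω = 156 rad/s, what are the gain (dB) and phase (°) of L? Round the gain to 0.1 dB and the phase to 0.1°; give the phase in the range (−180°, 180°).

At s = jω = j156:
pole (s+40): 40 + j156 → |·| = √(40²+156²) = √25936 ≈ 161.05, ∠ = arctan(156/40) ≈ 75.62°
pole at origin: |s| = 156, ∠ = 90.00° (in denominator)
|L| = 100 / 25124 ≈ 0.0039803
Gain = 20 log₁₀(0.0039803) ≈ -48.00 dB
∠L = 0.00° − 165.62° = -165.62°

-48.0 dB, -165.6°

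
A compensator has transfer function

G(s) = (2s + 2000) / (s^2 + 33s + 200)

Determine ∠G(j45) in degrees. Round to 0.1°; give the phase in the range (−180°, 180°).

-138.3°

Substitute s = j45:
Numerator: 2(j45) + 2000 = 2000 + j90
Denominator: (j45)^2 + 33(j45) + 200 = -1825 + j1485
|N| = √(2000² + 90²) ≈ 2002, ∠N ≈ 2.58°
|D| = √(1825² + 1485²) ≈ 2352.8, ∠D ≈ 140.86°
∠G = 2.58° − 140.86° = -138.28°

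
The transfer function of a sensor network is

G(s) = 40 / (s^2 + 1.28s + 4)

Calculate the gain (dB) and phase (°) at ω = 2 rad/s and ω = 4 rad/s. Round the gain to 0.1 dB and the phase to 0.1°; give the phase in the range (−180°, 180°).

At s = jω = j2:
quadratic: (j2)² + 1.28·j2 + 4 = 0 + j2.56 → |·| ≈ 2.56, ∠ ≈ 90.00°
|G| = 40 / 2.56 ≈ 15.625
Gain = 20 log₁₀(15.625) ≈ 23.88 dB
∠G = 0.00° − 90.00° = -90.00°

At s = jω = j4:
quadratic: (j4)² + 1.28·j4 + 4 = -12 + j5.12 → |·| ≈ 13.047, ∠ ≈ 156.89°
|G| = 40 / 13.047 ≈ 3.0658
Gain = 20 log₁₀(3.0658) ≈ 9.73 dB
∠G = 0.00° − 156.89° = -156.89°

ω = 2: 23.9 dB, -90.0°; ω = 4: 9.7 dB, -156.9°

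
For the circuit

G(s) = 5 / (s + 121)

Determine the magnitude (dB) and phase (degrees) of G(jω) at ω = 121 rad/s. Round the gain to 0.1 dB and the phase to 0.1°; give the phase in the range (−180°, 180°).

Substitute s = j121:
Numerator: 5 = 5 + j0
Denominator: (j121) + 121 = 121 + j121
|N| = √(5² + 0²) ≈ 5, ∠N ≈ 0.00°
|D| = √(121² + 121²) ≈ 171.12, ∠D ≈ 45.00°
|G| = 5 / 171.12 ≈ 0.029219
Gain = 20 log₁₀(0.029219) ≈ -30.69 dB
∠G = 0.00° − 45.00° = -45.00°

-30.7 dB, -45.0°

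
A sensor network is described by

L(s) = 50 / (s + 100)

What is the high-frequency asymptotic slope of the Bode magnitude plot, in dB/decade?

-20 dB/decade

Each pole contributes −20 dB/decade at high frequency; each zero contributes +20 dB/decade.
Net: 0 zero(s) − 1 pole(s) → -20 dB/decade.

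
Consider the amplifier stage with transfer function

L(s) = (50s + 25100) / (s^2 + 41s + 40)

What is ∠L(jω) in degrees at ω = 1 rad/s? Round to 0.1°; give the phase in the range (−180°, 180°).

Substitute s = j1:
Numerator: 50(j1) + 25100 = 25100 + j50
Denominator: (j1)^2 + 41(j1) + 40 = 39 + j41
|N| = √(25100² + 50²) ≈ 25100, ∠N ≈ 0.11°
|D| = √(39² + 41²) ≈ 56.586, ∠D ≈ 46.43°
∠L = 0.11° − 46.43° = -46.32°

-46.3°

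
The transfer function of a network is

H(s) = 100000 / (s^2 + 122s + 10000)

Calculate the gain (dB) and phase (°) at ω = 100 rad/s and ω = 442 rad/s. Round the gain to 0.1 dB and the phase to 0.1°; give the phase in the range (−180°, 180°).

ω = 100: 18.3 dB, -90.0°; ω = 442: -5.7 dB, -163.8°

At s = jω = j100:
quadratic: (j100)² + 122·j100 + 10000 = 0 + j12200 → |·| ≈ 12200, ∠ ≈ 90.00°
|H| = 100000 / 12200 ≈ 8.1967
Gain = 20 log₁₀(8.1967) ≈ 18.27 dB
∠H = 0.00° − 90.00° = -90.00°

At s = jω = j442:
quadratic: (j442)² + 122·j442 + 10000 = -185364 + j53924 → |·| ≈ 1.9305e+05, ∠ ≈ 163.78°
|H| = 100000 / 1.9305e+05 ≈ 0.518
Gain = 20 log₁₀(0.518) ≈ -5.71 dB
∠H = 0.00° − 163.78° = -163.78°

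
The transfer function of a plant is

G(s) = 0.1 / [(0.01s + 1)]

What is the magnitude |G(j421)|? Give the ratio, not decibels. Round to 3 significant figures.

At ω = 421 rad/s:
pole (1 + j421·0.01) = 1 + j4.21 → |·| ≈ 4.3271, ∠ ≈ 76.64°
|G| = 0.1 · 1 / (4.3271) ≈ 0.02311

0.0231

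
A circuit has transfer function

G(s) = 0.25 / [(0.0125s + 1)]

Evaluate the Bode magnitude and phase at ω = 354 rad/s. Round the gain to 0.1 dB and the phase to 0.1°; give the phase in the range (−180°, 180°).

-25.2 dB, -77.3°

At ω = 354 rad/s:
pole (1 + j354·0.0125) = 1 + j4.425 → |·| ≈ 4.5366, ∠ ≈ 77.27°
|G| = 0.25 · 1 / (4.5366) ≈ 0.055107
Gain = 20 log₁₀(0.055107) ≈ -25.18 dB
∠G = (0°) − (77.27°) = -77.27°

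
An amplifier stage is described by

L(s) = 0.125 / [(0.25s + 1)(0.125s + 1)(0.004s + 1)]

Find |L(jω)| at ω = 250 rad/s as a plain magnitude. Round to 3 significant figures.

4.52e-05

At ω = 250 rad/s:
pole (1 + j250·0.25) = 1 + j62.5 → |·| ≈ 62.508, ∠ ≈ 89.08°
pole (1 + j250·0.125) = 1 + j31.25 → |·| ≈ 31.266, ∠ ≈ 88.17°
pole (1 + j250·0.004) = 1 + j1 → |·| ≈ 1.4142, ∠ ≈ 45.00°
|L| = 0.125 · 1 / (62.508 · 31.266 · 1.4142) ≈ 4.5226e-05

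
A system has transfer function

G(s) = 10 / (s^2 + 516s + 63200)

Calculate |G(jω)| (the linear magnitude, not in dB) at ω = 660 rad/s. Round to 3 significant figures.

Substitute s = j660:
Numerator: 10 = 10 + j0
Denominator: (j660)^2 + 516(j660) + 63200 = -372400 + j340560
|N| = √(10² + 0²) ≈ 10, ∠N ≈ 0.00°
|D| = √(372400² + 340560²) ≈ 5.0464e+05, ∠D ≈ 137.56°
|G| = 10 / 5.0464e+05 ≈ 1.9816e-05

1.98e-05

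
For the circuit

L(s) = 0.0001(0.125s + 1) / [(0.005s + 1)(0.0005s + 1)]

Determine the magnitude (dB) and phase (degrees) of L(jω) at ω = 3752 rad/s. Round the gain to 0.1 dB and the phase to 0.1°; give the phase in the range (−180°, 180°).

-58.6 dB, -59.0°

At ω = 3752 rad/s:
zero (1 + j3752·0.125) = 1 + j469 → |·| ≈ 469, ∠ ≈ 89.88°
pole (1 + j3752·0.005) = 1 + j18.76 → |·| ≈ 18.787, ∠ ≈ 86.95°
pole (1 + j3752·0.0005) = 1 + j1.876 → |·| ≈ 2.1259, ∠ ≈ 61.94°
|L| = 0.0001 · 469 / (18.787 · 2.1259) ≈ 0.0011743
Gain = 20 log₁₀(0.0011743) ≈ -58.60 dB
∠L = (89.88°) − (86.95° + 61.94°) = -59.01°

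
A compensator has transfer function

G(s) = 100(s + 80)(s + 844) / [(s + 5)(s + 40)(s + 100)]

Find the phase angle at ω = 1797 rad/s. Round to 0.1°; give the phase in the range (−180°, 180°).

-113.1°

At s = jω = j1797:
zero (s+80): 80 + j1797 → |·| = √(80²+1797²) = √3235609 ≈ 1798.8, ∠ = arctan(1797/80) ≈ 87.45°
zero (s+844): 844 + j1797 → |·| = √(844²+1797²) = √3941545 ≈ 1985.3, ∠ = arctan(1797/844) ≈ 64.84°
pole (s+5): 5 + j1797 → |·| = √(5²+1797²) = √3229234 ≈ 1797, ∠ = arctan(1797/5) ≈ 89.84°
pole (s+40): 40 + j1797 → |·| = √(40²+1797²) = √3230809 ≈ 1797.4, ∠ = arctan(1797/40) ≈ 88.72°
pole (s+100): 100 + j1797 → |·| = √(100²+1797²) = √3239209 ≈ 1799.8, ∠ = arctan(1797/100) ≈ 86.81°
∠G = 152.29° − 265.37° = -113.08°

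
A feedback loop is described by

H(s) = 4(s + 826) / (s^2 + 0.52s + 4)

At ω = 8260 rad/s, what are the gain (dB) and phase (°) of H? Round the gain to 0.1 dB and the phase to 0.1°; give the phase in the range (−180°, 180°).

-66.3 dB, -95.7°

At s = jω = j8260:
zero (s+826): 826 + j8260 → |·| = √(826²+8260²) = √68909876 ≈ 8301.2, ∠ = arctan(8260/826) ≈ 84.29°
quadratic: (j8260)² + 0.52·j8260 + 4 = -68227596 + j4295.2 → |·| ≈ 6.8228e+07, ∠ ≈ 180.00°
|H| = 4 · 8301.2 / 6.8228e+07 ≈ 0.00048667
Gain = 20 log₁₀(0.00048667) ≈ -66.26 dB
∠H = 84.29° − 180.00° = -95.71°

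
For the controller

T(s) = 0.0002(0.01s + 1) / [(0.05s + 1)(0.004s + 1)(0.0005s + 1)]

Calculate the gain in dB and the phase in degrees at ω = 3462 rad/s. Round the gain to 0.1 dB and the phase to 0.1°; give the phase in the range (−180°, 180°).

At ω = 3462 rad/s:
zero (1 + j3462·0.01) = 1 + j34.62 → |·| ≈ 34.634, ∠ ≈ 88.35°
pole (1 + j3462·0.05) = 1 + j173.1 → |·| ≈ 173.1, ∠ ≈ 89.67°
pole (1 + j3462·0.004) = 1 + j13.848 → |·| ≈ 13.884, ∠ ≈ 85.87°
pole (1 + j3462·0.0005) = 1 + j1.731 → |·| ≈ 1.9991, ∠ ≈ 59.98°
|T| = 0.0002 · 34.634 / (173.1 · 13.884 · 1.9991) ≈ 1.4417e-06
Gain = 20 log₁₀(1.4417e-06) ≈ -116.82 dB
∠T = (88.35°) − (89.67° + 85.87° + 59.98°) = -147.17°

-116.8 dB, -147.2°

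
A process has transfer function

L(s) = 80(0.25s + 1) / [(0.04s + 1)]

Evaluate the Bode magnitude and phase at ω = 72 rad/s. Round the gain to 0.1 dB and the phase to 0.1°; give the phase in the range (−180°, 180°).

53.5 dB, 16.0°

At ω = 72 rad/s:
zero (1 + j72·0.25) = 1 + j18 → |·| ≈ 18.028, ∠ ≈ 86.82°
pole (1 + j72·0.04) = 1 + j2.88 → |·| ≈ 3.0487, ∠ ≈ 70.85°
|L| = 80 · 18.028 / (3.0487) ≈ 473.07
Gain = 20 log₁₀(473.07) ≈ 53.50 dB
∠L = (86.82°) − (70.85°) = 15.97°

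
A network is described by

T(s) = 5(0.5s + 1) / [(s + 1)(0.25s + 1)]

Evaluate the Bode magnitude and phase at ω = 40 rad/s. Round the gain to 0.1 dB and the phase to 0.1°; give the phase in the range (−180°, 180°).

-12.1 dB, -85.7°

At ω = 40 rad/s:
zero (1 + j40·0.5) = 1 + j20 → |·| ≈ 20.025, ∠ ≈ 87.14°
pole (1 + j40·1) = 1 + j40 → |·| ≈ 40.012, ∠ ≈ 88.57°
pole (1 + j40·0.25) = 1 + j10 → |·| ≈ 10.05, ∠ ≈ 84.29°
|T| = 5 · 20.025 / (40.012 · 10.05) ≈ 0.24899
Gain = 20 log₁₀(0.24899) ≈ -12.08 dB
∠T = (87.14°) − (88.57° + 84.29°) = -85.72°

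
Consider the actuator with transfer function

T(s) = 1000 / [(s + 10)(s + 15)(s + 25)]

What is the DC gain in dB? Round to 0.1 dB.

-11.5 dB

T(0) = 1000 / (10·15·25) ≈ 0.26667
20 log₁₀(0.26667) ≈ -11.48 dB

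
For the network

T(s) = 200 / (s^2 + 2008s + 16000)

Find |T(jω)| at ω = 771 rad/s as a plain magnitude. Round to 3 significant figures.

0.000121

Substitute s = j771:
Numerator: 200 = 200 + j0
Denominator: (j771)^2 + 2008(j771) + 16000 = -578441 + j1548168
|N| = √(200² + 0²) ≈ 200, ∠N ≈ 0.00°
|D| = √(578441² + 1548168²) ≈ 1.6527e+06, ∠D ≈ 110.49°
|T| = 200 / 1.6527e+06 ≈ 0.00012101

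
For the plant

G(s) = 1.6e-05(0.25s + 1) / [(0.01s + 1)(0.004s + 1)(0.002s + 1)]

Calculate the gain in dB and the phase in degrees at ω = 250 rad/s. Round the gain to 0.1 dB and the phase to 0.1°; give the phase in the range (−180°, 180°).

-72.6 dB, -50.7°

At ω = 250 rad/s:
zero (1 + j250·0.25) = 1 + j62.5 → |·| ≈ 62.508, ∠ ≈ 89.08°
pole (1 + j250·0.01) = 1 + j2.5 → |·| ≈ 2.6926, ∠ ≈ 68.20°
pole (1 + j250·0.004) = 1 + j1 → |·| ≈ 1.4142, ∠ ≈ 45.00°
pole (1 + j250·0.002) = 1 + j0.5 → |·| ≈ 1.118, ∠ ≈ 26.57°
|G| = 1.6e-05 · 62.508 / (2.6926 · 1.4142 · 1.118) ≈ 0.00023493
Gain = 20 log₁₀(0.00023493) ≈ -72.58 dB
∠G = (89.08°) − (68.20° + 45.00° + 26.57°) = -50.69°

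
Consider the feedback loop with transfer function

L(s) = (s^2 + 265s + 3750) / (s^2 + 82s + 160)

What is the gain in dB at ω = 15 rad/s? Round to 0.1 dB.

Substitute s = j15:
Numerator: (j15)^2 + 265(j15) + 3750 = 3525 + j3975
Denominator: (j15)^2 + 82(j15) + 160 = -65 + j1230
|N| = √(3525² + 3975²) ≈ 5312.8, ∠N ≈ 48.43°
|D| = √(65² + 1230²) ≈ 1231.7, ∠D ≈ 93.03°
|L| = 5312.8 / 1231.7 ≈ 4.3134
Gain = 20 log₁₀(4.3134) ≈ 12.70 dB

12.7 dB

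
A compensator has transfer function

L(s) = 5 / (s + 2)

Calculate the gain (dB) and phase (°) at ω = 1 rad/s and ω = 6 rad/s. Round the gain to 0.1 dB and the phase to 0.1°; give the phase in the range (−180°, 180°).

ω = 1: 7.0 dB, -26.6°; ω = 6: -2.0 dB, -71.6°

Substitute s = j1:
Numerator: 5 = 5 + j0
Denominator: (j1) + 2 = 2 + j1
|N| = √(5² + 0²) ≈ 5, ∠N ≈ 0.00°
|D| = √(2² + 1²) ≈ 2.2361, ∠D ≈ 26.57°
|L| = 5 / 2.2361 ≈ 2.236
Gain = 20 log₁₀(2.236) ≈ 6.99 dB
∠L = 0.00° − 26.57° = -26.57°

Substitute s = j6:
Numerator: 5 = 5 + j0
Denominator: (j6) + 2 = 2 + j6
|N| = √(5² + 0²) ≈ 5, ∠N ≈ 0.00°
|D| = √(2² + 6²) ≈ 6.3246, ∠D ≈ 71.57°
|L| = 5 / 6.3246 ≈ 0.79056
Gain = 20 log₁₀(0.79056) ≈ -2.04 dB
∠L = 0.00° − 71.57° = -71.57°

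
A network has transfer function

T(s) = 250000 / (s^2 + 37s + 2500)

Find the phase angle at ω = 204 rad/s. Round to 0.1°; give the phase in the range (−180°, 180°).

-169.1°

At s = jω = j204:
quadratic: (j204)² + 37·j204 + 2500 = -39116 + j7548 → |·| ≈ 39838, ∠ ≈ 169.08°
∠T = 0.00° − 169.08° = -169.08°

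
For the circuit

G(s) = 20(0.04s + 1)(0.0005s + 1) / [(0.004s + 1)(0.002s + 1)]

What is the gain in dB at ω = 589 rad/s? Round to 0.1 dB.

41.9 dB

At ω = 589 rad/s:
zero (1 + j589·0.04) = 1 + j23.56 → |·| ≈ 23.581, ∠ ≈ 87.57°
zero (1 + j589·0.0005) = 1 + j0.2945 → |·| ≈ 1.0425, ∠ ≈ 16.41°
pole (1 + j589·0.004) = 1 + j2.356 → |·| ≈ 2.5594, ∠ ≈ 67.00°
pole (1 + j589·0.002) = 1 + j1.178 → |·| ≈ 1.5452, ∠ ≈ 49.67°
|G| = 20 · 23.581 · 1.0425 / (2.5594 · 1.5452) ≈ 124.32
Gain = 20 log₁₀(124.32) ≈ 41.89 dB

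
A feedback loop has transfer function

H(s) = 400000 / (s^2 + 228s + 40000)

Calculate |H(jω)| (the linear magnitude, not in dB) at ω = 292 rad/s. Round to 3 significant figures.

At s = jω = j292:
quadratic: (j292)² + 228·j292 + 40000 = -45264 + j66576 → |·| ≈ 80506, ∠ ≈ 124.21°
|H| = 400000 / 80506 ≈ 4.9686

4.97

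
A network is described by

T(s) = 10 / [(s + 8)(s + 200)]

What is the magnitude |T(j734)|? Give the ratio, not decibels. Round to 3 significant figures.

At s = jω = j734:
pole (s+8): 8 + j734 → |·| = √(8²+734²) = √538820 ≈ 734.04, ∠ = arctan(734/8) ≈ 89.38°
pole (s+200): 200 + j734 → |·| = √(200²+734²) = √578756 ≈ 760.76, ∠ = arctan(734/200) ≈ 74.76°
|T| = 10 / 5.5843e+05 ≈ 1.7907e-05

1.79e-05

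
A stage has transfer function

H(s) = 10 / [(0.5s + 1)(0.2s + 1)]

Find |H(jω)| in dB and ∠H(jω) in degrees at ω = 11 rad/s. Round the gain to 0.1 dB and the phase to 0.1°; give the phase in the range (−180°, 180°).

At ω = 11 rad/s:
pole (1 + j11·0.5) = 1 + j5.5 → |·| ≈ 5.5902, ∠ ≈ 79.70°
pole (1 + j11·0.2) = 1 + j2.2 → |·| ≈ 2.4166, ∠ ≈ 65.56°
|H| = 10 · 1 / (5.5902 · 2.4166) ≈ 0.74023
Gain = 20 log₁₀(0.74023) ≈ -2.61 dB
∠H = (0°) − (79.70° + 65.56°) = -145.26°

-2.6 dB, -145.3°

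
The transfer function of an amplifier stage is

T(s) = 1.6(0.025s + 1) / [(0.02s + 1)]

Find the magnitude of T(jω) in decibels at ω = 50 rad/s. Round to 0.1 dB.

At ω = 50 rad/s:
zero (1 + j50·0.025) = 1 + j1.25 → |·| ≈ 1.6008, ∠ ≈ 51.34°
pole (1 + j50·0.02) = 1 + j1 → |·| ≈ 1.4142, ∠ ≈ 45.00°
|T| = 1.6 · 1.6008 / (1.4142) ≈ 1.8111
Gain = 20 log₁₀(1.8111) ≈ 5.16 dB

5.2 dB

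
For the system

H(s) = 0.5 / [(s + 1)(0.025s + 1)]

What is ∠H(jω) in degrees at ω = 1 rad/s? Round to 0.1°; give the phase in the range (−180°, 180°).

At ω = 1 rad/s:
pole (1 + j1·1) = 1 + j1 → |·| ≈ 1.4142, ∠ ≈ 45.00°
pole (1 + j1·0.025) = 1 + j0.025 → |·| ≈ 1.0003, ∠ ≈ 1.43°
∠H = (0°) − (45.00° + 1.43°) = -46.43°

-46.4°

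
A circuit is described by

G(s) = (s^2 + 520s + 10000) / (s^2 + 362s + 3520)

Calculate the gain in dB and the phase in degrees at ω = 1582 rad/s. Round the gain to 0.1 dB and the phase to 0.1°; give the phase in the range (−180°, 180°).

0.2 dB, -5.4°

Substitute s = j1582:
Numerator: (j1582)^2 + 520(j1582) + 10000 = -2492724 + j822640
Denominator: (j1582)^2 + 362(j1582) + 3520 = -2499204 + j572684
|N| = √(2492724² + 822640²) ≈ 2.625e+06, ∠N ≈ 161.74°
|D| = √(2499204² + 572684²) ≈ 2.564e+06, ∠D ≈ 167.09°
|G| = 2.625e+06 / 2.564e+06 ≈ 1.0238
Gain = 20 log₁₀(1.0238) ≈ 0.20 dB
∠G = 161.74° − 167.09° = -5.35°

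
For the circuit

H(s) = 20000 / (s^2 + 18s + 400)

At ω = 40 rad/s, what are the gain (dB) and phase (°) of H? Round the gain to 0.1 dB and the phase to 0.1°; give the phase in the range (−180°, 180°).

23.1 dB, -149.0°

At s = jω = j40:
quadratic: (j40)² + 18·j40 + 400 = -1200 + j720 → |·| ≈ 1399.4, ∠ ≈ 149.04°
|H| = 20000 / 1399.4 ≈ 14.292
Gain = 20 log₁₀(14.292) ≈ 23.10 dB
∠H = 0.00° − 149.04° = -149.04°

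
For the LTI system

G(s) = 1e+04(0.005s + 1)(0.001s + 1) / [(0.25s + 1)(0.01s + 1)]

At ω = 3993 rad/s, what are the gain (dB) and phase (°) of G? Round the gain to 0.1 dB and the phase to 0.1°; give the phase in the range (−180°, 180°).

26.3 dB, -15.4°

At ω = 3993 rad/s:
zero (1 + j3993·0.005) = 1 + j19.965 → |·| ≈ 19.99, ∠ ≈ 87.13°
zero (1 + j3993·0.001) = 1 + j3.993 → |·| ≈ 4.1163, ∠ ≈ 75.94°
pole (1 + j3993·0.25) = 1 + j998.25 → |·| ≈ 998.25, ∠ ≈ 89.94°
pole (1 + j3993·0.01) = 1 + j39.93 → |·| ≈ 39.943, ∠ ≈ 88.57°
|G| = 1e+04 · 19.99 · 4.1163 / (998.25 · 39.943) ≈ 20.637
Gain = 20 log₁₀(20.637) ≈ 26.29 dB
∠G = (87.13° + 75.94°) − (89.94° + 88.57°) = -15.44°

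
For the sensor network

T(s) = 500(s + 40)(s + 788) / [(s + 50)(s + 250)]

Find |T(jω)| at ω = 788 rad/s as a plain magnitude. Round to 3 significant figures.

At s = jω = j788:
zero (s+40): 40 + j788 → |·| = √(40²+788²) = √622544 ≈ 789.01, ∠ = arctan(788/40) ≈ 87.09°
zero (s+788): 788 + j788 → |·| = √(788²+788²) = √1241888 ≈ 1114.4, ∠ = arctan(788/788) ≈ 45.00°
pole (s+50): 50 + j788 → |·| = √(50²+788²) = √623444 ≈ 789.58, ∠ = arctan(788/50) ≈ 86.37°
pole (s+250): 250 + j788 → |·| = √(250²+788²) = √683444 ≈ 826.71, ∠ = arctan(788/250) ≈ 72.40°
|T| = 500 · 8.7927e+05 / 6.5275e+05 ≈ 673.51

674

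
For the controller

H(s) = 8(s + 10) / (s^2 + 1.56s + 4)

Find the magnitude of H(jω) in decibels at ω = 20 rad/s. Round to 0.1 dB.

-6.9 dB

At s = jω = j20:
zero (s+10): 10 + j20 → |·| = √(10²+20²) = √500 ≈ 22.361, ∠ = arctan(20/10) ≈ 63.43°
quadratic: (j20)² + 1.56·j20 + 4 = -396 + j31.2 → |·| ≈ 397.23, ∠ ≈ 175.50°
|H| = 8 · 22.361 / 397.23 ≈ 0.45034
Gain = 20 log₁₀(0.45034) ≈ -6.93 dB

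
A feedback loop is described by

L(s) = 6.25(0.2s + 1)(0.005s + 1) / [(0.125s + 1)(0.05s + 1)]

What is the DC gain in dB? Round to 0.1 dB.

15.9 dB

L(0) = 6.25 · 1 / 1 = 6.25
20 log₁₀(6.25) ≈ 15.92 dB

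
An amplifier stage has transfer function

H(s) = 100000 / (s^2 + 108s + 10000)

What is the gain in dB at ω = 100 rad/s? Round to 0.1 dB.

19.3 dB

At s = jω = j100:
quadratic: (j100)² + 108·j100 + 10000 = 0 + j10800 → |·| ≈ 10800, ∠ ≈ 90.00°
|H| = 100000 / 10800 ≈ 9.2593
Gain = 20 log₁₀(9.2593) ≈ 19.33 dB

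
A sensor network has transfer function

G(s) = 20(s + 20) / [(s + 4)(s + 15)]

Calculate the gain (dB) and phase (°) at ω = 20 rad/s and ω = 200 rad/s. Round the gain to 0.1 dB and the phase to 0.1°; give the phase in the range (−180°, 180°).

At s = jω = j20:
zero (s+20): 20 + j20 → |·| = √(20²+20²) = √800 ≈ 28.284, ∠ = arctan(20/20) ≈ 45.00°
pole (s+4): 4 + j20 → |·| = √(4²+20²) = √416 ≈ 20.396, ∠ = arctan(20/4) ≈ 78.69°
pole (s+15): 15 + j20 → |·| = √(15²+20²) = √625 ≈ 25, ∠ = arctan(20/15) ≈ 53.13°
|G| = 20 · 28.284 / 509.9 ≈ 1.1094
Gain = 20 log₁₀(1.1094) ≈ 0.90 dB
∠G = 45.00° − 131.82° = -86.82°

At s = jω = j200:
zero (s+20): 20 + j200 → |·| = √(20²+200²) = √40400 ≈ 201, ∠ = arctan(200/20) ≈ 84.29°
pole (s+4): 4 + j200 → |·| = √(4²+200²) = √40016 ≈ 200.04, ∠ = arctan(200/4) ≈ 88.85°
pole (s+15): 15 + j200 → |·| = √(15²+200²) = √40225 ≈ 200.56, ∠ = arctan(200/15) ≈ 85.71°
|G| = 20 · 201 / 40120 ≈ 0.1002
Gain = 20 log₁₀(0.1002) ≈ -19.98 dB
∠G = 84.29° − 174.56° = -90.27°

ω = 20: 0.9 dB, -86.8°; ω = 200: -20.0 dB, -90.3°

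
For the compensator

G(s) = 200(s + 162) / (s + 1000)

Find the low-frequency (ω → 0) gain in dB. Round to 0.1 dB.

30.2 dB

G(0) = 200·162 / (1000) = 32.4
20 log₁₀(32.4) ≈ 30.21 dB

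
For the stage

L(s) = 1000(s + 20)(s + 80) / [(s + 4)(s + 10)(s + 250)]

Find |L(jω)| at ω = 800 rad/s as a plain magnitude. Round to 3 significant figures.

At s = jω = j800:
zero (s+20): 20 + j800 → |·| = √(20²+800²) = √640400 ≈ 800.25, ∠ = arctan(800/20) ≈ 88.57°
zero (s+80): 80 + j800 → |·| = √(80²+800²) = √646400 ≈ 803.99, ∠ = arctan(800/80) ≈ 84.29°
pole (s+4): 4 + j800 → |·| = √(4²+800²) = √640016 ≈ 800.01, ∠ = arctan(800/4) ≈ 89.71°
pole (s+10): 10 + j800 → |·| = √(10²+800²) = √640100 ≈ 800.06, ∠ = arctan(800/10) ≈ 89.28°
pole (s+250): 250 + j800 → |·| = √(250²+800²) = √702500 ≈ 838.15, ∠ = arctan(800/250) ≈ 72.65°
|L| = 1000 · 6.4339e+05 / 5.3646e+08 ≈ 1.1993

1.20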